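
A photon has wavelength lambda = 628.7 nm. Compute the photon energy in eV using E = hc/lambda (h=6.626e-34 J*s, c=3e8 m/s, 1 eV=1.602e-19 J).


E = hc / lambda
= (6.626e-34)(3e8) / (628.7e-9)
= 1.9878e-25 / 6.2870e-07
= 3.1618e-19 J
Converting to eV: 3.1618e-19 / 1.602e-19
= 1.9736 eV

1.9736


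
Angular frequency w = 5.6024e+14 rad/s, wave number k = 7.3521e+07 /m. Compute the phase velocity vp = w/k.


vp = w / k
= 5.6024e+14 / 7.3521e+07
= 7.6201e+06 m/s

7.6201e+06


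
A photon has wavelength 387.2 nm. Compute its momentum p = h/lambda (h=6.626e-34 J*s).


p = h / lambda
= 6.626e-34 / (387.2e-9)
= 6.626e-34 / 3.8720e-07
= 1.7113e-27 kg*m/s

1.7113e-27


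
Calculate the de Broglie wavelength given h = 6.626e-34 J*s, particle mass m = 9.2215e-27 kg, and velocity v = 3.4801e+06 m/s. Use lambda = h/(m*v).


lambda = h / (m * v)
= 6.626e-34 / (9.2215e-27 * 3.4801e+06)
= 6.626e-34 / 3.2092e-20
= 2.0647e-14 m

2.0647e-14


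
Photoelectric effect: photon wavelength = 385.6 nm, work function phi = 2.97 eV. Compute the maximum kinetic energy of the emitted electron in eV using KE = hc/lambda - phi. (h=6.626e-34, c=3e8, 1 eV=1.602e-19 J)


E_photon = hc / lambda
= (6.626e-34)(3e8) / (385.6e-9)
= 5.1551e-19 J
= 3.2179 eV
KE = E_photon - phi
= 3.2179 - 2.97
= 0.2479 eV

0.2479


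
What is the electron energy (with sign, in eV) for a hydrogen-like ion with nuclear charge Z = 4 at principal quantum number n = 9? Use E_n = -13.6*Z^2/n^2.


E_n = -13.6 * Z^2 / n^2
= -13.6 * 4^2 / 9^2
= -13.6 * 16 / 81
= -2.6864 eV

-2.6864


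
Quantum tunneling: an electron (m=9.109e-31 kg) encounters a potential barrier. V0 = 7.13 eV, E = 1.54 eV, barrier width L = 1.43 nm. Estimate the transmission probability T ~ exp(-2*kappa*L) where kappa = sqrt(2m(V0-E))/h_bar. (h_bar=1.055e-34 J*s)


V0 - E = 5.59 eV = 8.9552e-19 J
kappa = sqrt(2 * m * (V0-E)) / h_bar
= sqrt(2 * 9.109e-31 * 8.9552e-19) / 1.055e-34
= 1.2107e+10 /m
2*kappa*L = 2 * 1.2107e+10 * 1.43e-9
= 34.6259
T = exp(-34.6259) = 9.165629e-16

9.165629e-16


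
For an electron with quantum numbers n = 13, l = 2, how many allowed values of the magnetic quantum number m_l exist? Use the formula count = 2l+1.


m_l ranges from -l to +l in integer steps
So m_l goes from -2 to +2
Count = 2l + 1 = 2*2 + 1
= 5

5


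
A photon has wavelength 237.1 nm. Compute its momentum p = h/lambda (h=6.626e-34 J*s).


p = h / lambda
= 6.626e-34 / (237.1e-9)
= 6.626e-34 / 2.3710e-07
= 2.7946e-27 kg*m/s

2.7946e-27


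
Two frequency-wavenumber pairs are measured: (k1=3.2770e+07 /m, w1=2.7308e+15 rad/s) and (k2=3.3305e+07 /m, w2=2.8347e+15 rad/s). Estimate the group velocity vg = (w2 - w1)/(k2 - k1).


vg = (w2 - w1) / (k2 - k1)
= (2.8347e+15 - 2.7308e+15) / (3.3305e+07 - 3.2770e+07)
= 1.0390e+14 / 5.3500e+05
= 1.9421e+08 m/s

1.9421e+08


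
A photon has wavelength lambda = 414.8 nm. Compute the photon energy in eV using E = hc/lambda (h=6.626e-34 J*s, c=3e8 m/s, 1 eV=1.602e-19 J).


E = hc / lambda
= (6.626e-34)(3e8) / (414.8e-9)
= 1.9878e-25 / 4.1480e-07
= 4.7922e-19 J
Converting to eV: 4.7922e-19 / 1.602e-19
= 2.9914 eV

2.9914


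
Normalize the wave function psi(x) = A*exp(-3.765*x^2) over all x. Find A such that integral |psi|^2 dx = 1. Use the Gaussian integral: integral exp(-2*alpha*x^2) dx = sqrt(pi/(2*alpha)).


integral |psi|^2 dx = A^2 * sqrt(pi/(2*alpha)) = 1
A^2 = sqrt(2*alpha/pi)
= sqrt(2 * 3.765 / pi)
= 1.548184
A = sqrt(1.548184)
= 1.2443

1.2443


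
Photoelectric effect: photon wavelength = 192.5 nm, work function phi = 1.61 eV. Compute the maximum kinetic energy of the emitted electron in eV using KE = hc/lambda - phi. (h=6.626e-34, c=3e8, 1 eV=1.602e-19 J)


E_photon = hc / lambda
= (6.626e-34)(3e8) / (192.5e-9)
= 1.0326e-18 J
= 6.4458 eV
KE = E_photon - phi
= 6.4458 - 1.61
= 4.8358 eV

4.8358


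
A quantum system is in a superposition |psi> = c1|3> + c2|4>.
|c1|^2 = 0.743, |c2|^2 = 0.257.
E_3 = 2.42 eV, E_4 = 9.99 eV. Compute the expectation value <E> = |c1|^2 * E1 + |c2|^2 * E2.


<E> = |c1|^2 * E1 + |c2|^2 * E2
= 0.743 * 2.42 + 0.257 * 9.99
= 1.7981 + 2.5674
= 4.3655 eV

4.3655


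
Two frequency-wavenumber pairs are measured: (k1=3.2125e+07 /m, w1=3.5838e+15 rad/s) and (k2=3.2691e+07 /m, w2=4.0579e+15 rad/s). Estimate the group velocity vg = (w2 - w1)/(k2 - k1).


vg = (w2 - w1) / (k2 - k1)
= (4.0579e+15 - 3.5838e+15) / (3.2691e+07 - 3.2125e+07)
= 4.7410e+14 / 5.6600e+05
= 8.3763e+08 m/s

8.3763e+08


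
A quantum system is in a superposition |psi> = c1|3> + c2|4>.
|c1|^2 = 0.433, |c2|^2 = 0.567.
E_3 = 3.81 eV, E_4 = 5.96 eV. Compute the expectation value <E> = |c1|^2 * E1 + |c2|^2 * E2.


<E> = |c1|^2 * E1 + |c2|^2 * E2
= 0.433 * 3.81 + 0.567 * 5.96
= 1.6497 + 3.3793
= 5.029 eV

5.029


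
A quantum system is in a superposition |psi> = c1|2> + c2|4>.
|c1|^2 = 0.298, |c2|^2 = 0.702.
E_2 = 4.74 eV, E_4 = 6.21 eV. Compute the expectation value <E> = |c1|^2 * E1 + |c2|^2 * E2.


<E> = |c1|^2 * E1 + |c2|^2 * E2
= 0.298 * 4.74 + 0.702 * 6.21
= 1.4125 + 4.3594
= 5.7719 eV

5.7719


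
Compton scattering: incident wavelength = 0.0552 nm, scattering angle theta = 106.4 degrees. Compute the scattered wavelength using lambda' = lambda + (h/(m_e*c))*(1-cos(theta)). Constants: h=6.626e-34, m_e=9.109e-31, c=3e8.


Compton wavelength: h/(m_e*c) = 2.4247e-12 m
d_lambda = 2.4247e-12 * (1 - cos(106.4 deg))
= 2.4247e-12 * 1.282341
= 3.1093e-12 m = 0.003109 nm
lambda' = 0.0552 + 0.003109
= 0.058309 nm

0.058309


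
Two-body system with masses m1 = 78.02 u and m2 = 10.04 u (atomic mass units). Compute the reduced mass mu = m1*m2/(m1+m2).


mu = m1 * m2 / (m1 + m2)
= 78.02 * 10.04 / (78.02 + 10.04)
= 783.3208 / 88.06
= 8.8953 u

8.8953


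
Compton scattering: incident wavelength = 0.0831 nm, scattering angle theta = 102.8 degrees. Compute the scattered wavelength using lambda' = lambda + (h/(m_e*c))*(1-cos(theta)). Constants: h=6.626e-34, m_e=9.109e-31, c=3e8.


Compton wavelength: h/(m_e*c) = 2.4247e-12 m
d_lambda = 2.4247e-12 * (1 - cos(102.8 deg))
= 2.4247e-12 * 1.221548
= 2.9619e-12 m = 0.002962 nm
lambda' = 0.0831 + 0.002962
= 0.086062 nm

0.086062


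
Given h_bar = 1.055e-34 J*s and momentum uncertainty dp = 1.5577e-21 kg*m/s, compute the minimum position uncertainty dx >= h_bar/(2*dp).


dx = h_bar / (2 * dp)
= 1.055e-34 / (2 * 1.5577e-21)
= 1.055e-34 / 3.1154e-21
= 3.3864e-14 m

3.3864e-14


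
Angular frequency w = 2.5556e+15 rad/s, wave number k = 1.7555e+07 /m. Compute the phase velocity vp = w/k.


vp = w / k
= 2.5556e+15 / 1.7555e+07
= 1.4558e+08 m/s

1.4558e+08


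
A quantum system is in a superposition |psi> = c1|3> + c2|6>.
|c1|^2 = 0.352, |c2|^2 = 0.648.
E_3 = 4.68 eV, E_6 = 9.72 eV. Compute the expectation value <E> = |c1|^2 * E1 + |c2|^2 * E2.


<E> = |c1|^2 * E1 + |c2|^2 * E2
= 0.352 * 4.68 + 0.648 * 9.72
= 1.6474 + 6.2986
= 7.9459 eV

7.9459


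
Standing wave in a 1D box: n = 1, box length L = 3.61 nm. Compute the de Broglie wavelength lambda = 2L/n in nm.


lambda = 2L / n
= 2 * 3.61 / 1
= 7.22 / 1
= 7.22 nm

7.22


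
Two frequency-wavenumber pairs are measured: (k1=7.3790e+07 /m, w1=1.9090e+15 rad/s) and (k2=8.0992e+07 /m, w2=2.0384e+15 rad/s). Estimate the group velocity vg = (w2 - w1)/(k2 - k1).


vg = (w2 - w1) / (k2 - k1)
= (2.0384e+15 - 1.9090e+15) / (8.0992e+07 - 7.3790e+07)
= 1.2940e+14 / 7.2020e+06
= 1.7967e+07 m/s

1.7967e+07


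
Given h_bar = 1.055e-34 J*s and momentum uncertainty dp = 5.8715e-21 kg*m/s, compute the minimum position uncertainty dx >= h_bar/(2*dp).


dx = h_bar / (2 * dp)
= 1.055e-34 / (2 * 5.8715e-21)
= 1.055e-34 / 1.1743e-20
= 8.9841e-15 m

8.9841e-15


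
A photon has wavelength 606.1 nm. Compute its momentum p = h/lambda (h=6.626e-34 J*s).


p = h / lambda
= 6.626e-34 / (606.1e-9)
= 6.626e-34 / 6.0610e-07
= 1.0932e-27 kg*m/s

1.0932e-27


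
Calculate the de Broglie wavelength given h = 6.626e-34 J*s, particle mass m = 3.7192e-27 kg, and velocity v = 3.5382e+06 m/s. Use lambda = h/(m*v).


lambda = h / (m * v)
= 6.626e-34 / (3.7192e-27 * 3.5382e+06)
= 6.626e-34 / 1.3159e-20
= 5.0352e-14 m

5.0352e-14


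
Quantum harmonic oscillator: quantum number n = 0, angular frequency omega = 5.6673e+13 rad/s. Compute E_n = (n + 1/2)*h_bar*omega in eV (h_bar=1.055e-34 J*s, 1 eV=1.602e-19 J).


E = (n + 1/2) * h_bar * omega
= (0 + 0.5) * 1.055e-34 * 5.6673e+13
= 0.5 * 5.9790e-21
= 2.9895e-21 J
= 0.0187 eV

0.0187


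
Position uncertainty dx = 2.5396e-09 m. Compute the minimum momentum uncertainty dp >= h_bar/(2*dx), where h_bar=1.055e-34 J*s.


dp = h_bar / (2 * dx)
= 1.055e-34 / (2 * 2.5396e-09)
= 1.055e-34 / 5.0792e-09
= 2.0771e-26 kg*m/s

2.0771e-26


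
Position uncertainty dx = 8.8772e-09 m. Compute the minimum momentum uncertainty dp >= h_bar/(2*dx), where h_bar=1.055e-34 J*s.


dp = h_bar / (2 * dx)
= 1.055e-34 / (2 * 8.8772e-09)
= 1.055e-34 / 1.7754e-08
= 5.9422e-27 kg*m/s

5.9422e-27


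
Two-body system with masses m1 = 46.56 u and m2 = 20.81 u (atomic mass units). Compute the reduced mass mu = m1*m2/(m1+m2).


mu = m1 * m2 / (m1 + m2)
= 46.56 * 20.81 / (46.56 + 20.81)
= 968.9136 / 67.37
= 14.382 u

14.382


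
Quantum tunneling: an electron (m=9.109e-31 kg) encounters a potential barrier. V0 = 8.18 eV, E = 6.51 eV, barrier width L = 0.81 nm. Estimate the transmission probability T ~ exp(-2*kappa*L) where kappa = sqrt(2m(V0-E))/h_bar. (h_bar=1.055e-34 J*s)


V0 - E = 1.67 eV = 2.6753e-19 J
kappa = sqrt(2 * m * (V0-E)) / h_bar
= sqrt(2 * 9.109e-31 * 2.6753e-19) / 1.055e-34
= 6.6174e+09 /m
2*kappa*L = 2 * 6.6174e+09 * 0.81e-9
= 10.7202
T = exp(-10.7202) = 2.209437e-05

2.209437e-05


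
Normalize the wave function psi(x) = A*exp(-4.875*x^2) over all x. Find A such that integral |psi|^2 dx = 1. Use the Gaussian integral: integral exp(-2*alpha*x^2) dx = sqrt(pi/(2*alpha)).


integral |psi|^2 dx = A^2 * sqrt(pi/(2*alpha)) = 1
A^2 = sqrt(2*alpha/pi)
= sqrt(2 * 4.875 / pi)
= 1.761681
A = sqrt(1.761681)
= 1.3273

1.3273


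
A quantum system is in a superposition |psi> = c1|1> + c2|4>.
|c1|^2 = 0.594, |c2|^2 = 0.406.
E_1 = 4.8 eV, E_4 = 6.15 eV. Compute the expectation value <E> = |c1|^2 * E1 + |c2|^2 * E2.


<E> = |c1|^2 * E1 + |c2|^2 * E2
= 0.594 * 4.8 + 0.406 * 6.15
= 2.8512 + 2.4969
= 5.3481 eV

5.3481


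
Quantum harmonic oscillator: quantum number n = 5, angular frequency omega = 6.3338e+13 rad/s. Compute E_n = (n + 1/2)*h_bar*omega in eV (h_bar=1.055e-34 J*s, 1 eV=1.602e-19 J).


E = (n + 1/2) * h_bar * omega
= (5 + 0.5) * 1.055e-34 * 6.3338e+13
= 5.5 * 6.6822e-21
= 3.6752e-20 J
= 0.2294 eV

0.2294


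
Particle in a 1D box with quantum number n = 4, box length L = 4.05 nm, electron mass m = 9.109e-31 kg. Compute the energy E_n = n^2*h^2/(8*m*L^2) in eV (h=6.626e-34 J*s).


E = n^2 * h^2 / (8 * m * L^2)
= 4^2 * (6.626e-34)^2 / (8 * 9.109e-31 * (4.05e-9)^2)
= 16 * 4.3904e-67 / (8 * 9.109e-31 * 1.6402e-17)
= 5.8770e-20 J
= 0.3669 eV

0.3669


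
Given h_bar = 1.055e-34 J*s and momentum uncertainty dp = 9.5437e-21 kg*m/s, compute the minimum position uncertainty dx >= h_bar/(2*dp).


dx = h_bar / (2 * dp)
= 1.055e-34 / (2 * 9.5437e-21)
= 1.055e-34 / 1.9087e-20
= 5.5272e-15 m

5.5272e-15


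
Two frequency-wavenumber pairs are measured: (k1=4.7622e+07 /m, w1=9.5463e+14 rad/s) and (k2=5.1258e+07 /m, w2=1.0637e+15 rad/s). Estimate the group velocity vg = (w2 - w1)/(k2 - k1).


vg = (w2 - w1) / (k2 - k1)
= (1.0637e+15 - 9.5463e+14) / (5.1258e+07 - 4.7622e+07)
= 1.0907e+14 / 3.6360e+06
= 2.9997e+07 m/s

2.9997e+07


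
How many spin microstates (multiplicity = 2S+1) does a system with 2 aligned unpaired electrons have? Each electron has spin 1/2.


Total spin S = N * (1/2) = 2 * 0.5 = 1.0
Spin multiplicity = 2S + 1
= 2 * 1.0 + 1
= 3

3


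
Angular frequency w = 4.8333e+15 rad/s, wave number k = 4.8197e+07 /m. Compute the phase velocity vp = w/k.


vp = w / k
= 4.8333e+15 / 4.8197e+07
= 1.0028e+08 m/s

1.0028e+08


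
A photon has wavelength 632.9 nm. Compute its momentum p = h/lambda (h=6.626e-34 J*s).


p = h / lambda
= 6.626e-34 / (632.9e-9)
= 6.626e-34 / 6.3290e-07
= 1.0469e-27 kg*m/s

1.0469e-27


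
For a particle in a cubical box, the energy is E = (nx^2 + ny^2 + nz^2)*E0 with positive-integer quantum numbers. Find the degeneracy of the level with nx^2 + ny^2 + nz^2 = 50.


Enumerate all (nx, ny, nz) with nx^2 + ny^2 + nz^2 = 50:
(3,4,5)
(3,5,4)
(4,3,5)
(4,5,3)
(5,3,4)
(5,4,3)
Total degeneracy = 6

6


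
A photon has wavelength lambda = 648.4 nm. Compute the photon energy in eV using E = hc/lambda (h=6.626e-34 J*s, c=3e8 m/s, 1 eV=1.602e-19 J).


E = hc / lambda
= (6.626e-34)(3e8) / (648.4e-9)
= 1.9878e-25 / 6.4840e-07
= 3.0657e-19 J
Converting to eV: 3.0657e-19 / 1.602e-19
= 1.9137 eV

1.9137


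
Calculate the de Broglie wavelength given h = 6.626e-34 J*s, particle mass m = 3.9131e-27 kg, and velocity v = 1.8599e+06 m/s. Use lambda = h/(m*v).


lambda = h / (m * v)
= 6.626e-34 / (3.9131e-27 * 1.8599e+06)
= 6.626e-34 / 7.2780e-21
= 9.1042e-14 m

9.1042e-14


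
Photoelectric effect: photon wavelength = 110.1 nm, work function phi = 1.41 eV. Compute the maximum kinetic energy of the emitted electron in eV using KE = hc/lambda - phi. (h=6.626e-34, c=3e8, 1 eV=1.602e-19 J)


E_photon = hc / lambda
= (6.626e-34)(3e8) / (110.1e-9)
= 1.8054e-18 J
= 11.27 eV
KE = E_photon - phi
= 11.27 - 1.41
= 9.86 eV

9.86


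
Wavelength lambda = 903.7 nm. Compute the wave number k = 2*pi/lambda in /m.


k = 2 * pi / lambda
= 6.2832 / (903.7e-9)
= 6.2832 / 9.0370e-07
= 6.9527e+06 /m

6.9527e+06


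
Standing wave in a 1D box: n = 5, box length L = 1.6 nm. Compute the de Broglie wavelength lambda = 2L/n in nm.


lambda = 2L / n
= 2 * 1.6 / 5
= 3.2 / 5
= 0.64 nm

0.64


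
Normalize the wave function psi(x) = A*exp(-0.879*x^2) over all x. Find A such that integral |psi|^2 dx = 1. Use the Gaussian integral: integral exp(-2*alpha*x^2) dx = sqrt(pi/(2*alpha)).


integral |psi|^2 dx = A^2 * sqrt(pi/(2*alpha)) = 1
A^2 = sqrt(2*alpha/pi)
= sqrt(2 * 0.879 / pi)
= 0.748057
A = sqrt(0.748057)
= 0.8649

0.8649


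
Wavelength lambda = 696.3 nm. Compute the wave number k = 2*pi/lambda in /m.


k = 2 * pi / lambda
= 6.2832 / (696.3e-9)
= 6.2832 / 6.9630e-07
= 9.0237e+06 /m

9.0237e+06


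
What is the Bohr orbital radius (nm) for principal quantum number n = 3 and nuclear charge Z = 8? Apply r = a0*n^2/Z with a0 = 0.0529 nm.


r = a0 * n^2 / Z
= 0.0529 * 3^2 / 8
= 0.0529 * 9 / 8
= 0.0595 nm

0.0595


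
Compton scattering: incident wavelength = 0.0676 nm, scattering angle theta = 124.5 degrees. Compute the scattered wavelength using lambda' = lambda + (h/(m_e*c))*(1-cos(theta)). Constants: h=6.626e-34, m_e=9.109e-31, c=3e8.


Compton wavelength: h/(m_e*c) = 2.4247e-12 m
d_lambda = 2.4247e-12 * (1 - cos(124.5 deg))
= 2.4247e-12 * 1.566406
= 3.7981e-12 m = 0.003798 nm
lambda' = 0.0676 + 0.003798
= 0.071398 nm

0.071398


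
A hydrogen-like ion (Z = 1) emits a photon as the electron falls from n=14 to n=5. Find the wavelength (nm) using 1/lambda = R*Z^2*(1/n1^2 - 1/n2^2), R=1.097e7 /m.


1/lambda = R * Z^2 * (1/n1^2 - 1/n2^2)
= 1.097e7 * 1^2 * (1/5^2 - 1/14^2)
= 1.097e7 * 1 * (0.04 - 0.005102)
= 3.8283e+05 /m
lambda = 1 / 3.8283e+05
= 2612.1213 nm

2612.1213


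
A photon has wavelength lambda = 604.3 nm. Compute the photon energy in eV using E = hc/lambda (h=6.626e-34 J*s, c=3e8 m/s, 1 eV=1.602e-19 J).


E = hc / lambda
= (6.626e-34)(3e8) / (604.3e-9)
= 1.9878e-25 / 6.0430e-07
= 3.2894e-19 J
Converting to eV: 3.2894e-19 / 1.602e-19
= 2.0533 eV

2.0533


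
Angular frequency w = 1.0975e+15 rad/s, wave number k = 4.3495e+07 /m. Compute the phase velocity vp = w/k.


vp = w / k
= 1.0975e+15 / 4.3495e+07
= 2.5233e+07 m/s

2.5233e+07


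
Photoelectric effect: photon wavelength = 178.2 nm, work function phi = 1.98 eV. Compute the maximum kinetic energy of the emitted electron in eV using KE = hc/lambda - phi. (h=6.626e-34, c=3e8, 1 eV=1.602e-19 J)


E_photon = hc / lambda
= (6.626e-34)(3e8) / (178.2e-9)
= 1.1155e-18 J
= 6.9631 eV
KE = E_photon - phi
= 6.9631 - 1.98
= 4.9831 eV

4.9831


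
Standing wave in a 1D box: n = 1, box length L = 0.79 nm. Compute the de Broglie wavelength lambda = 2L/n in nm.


lambda = 2L / n
= 2 * 0.79 / 1
= 1.58 / 1
= 1.58 nm

1.58


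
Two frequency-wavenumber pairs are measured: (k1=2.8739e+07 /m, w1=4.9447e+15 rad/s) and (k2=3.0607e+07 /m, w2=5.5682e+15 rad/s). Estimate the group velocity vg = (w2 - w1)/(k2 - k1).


vg = (w2 - w1) / (k2 - k1)
= (5.5682e+15 - 4.9447e+15) / (3.0607e+07 - 2.8739e+07)
= 6.2350e+14 / 1.8680e+06
= 3.3378e+08 m/s

3.3378e+08


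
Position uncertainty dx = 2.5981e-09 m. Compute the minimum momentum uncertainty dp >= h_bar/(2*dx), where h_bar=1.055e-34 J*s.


dp = h_bar / (2 * dx)
= 1.055e-34 / (2 * 2.5981e-09)
= 1.055e-34 / 5.1962e-09
= 2.0303e-26 kg*m/s

2.0303e-26


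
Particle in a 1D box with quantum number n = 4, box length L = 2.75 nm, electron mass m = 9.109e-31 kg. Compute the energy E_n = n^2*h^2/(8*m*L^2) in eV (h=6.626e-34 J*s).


E = n^2 * h^2 / (8 * m * L^2)
= 4^2 * (6.626e-34)^2 / (8 * 9.109e-31 * (2.75e-9)^2)
= 16 * 4.3904e-67 / (8 * 9.109e-31 * 7.5625e-18)
= 1.2747e-19 J
= 0.7957 eV

0.7957


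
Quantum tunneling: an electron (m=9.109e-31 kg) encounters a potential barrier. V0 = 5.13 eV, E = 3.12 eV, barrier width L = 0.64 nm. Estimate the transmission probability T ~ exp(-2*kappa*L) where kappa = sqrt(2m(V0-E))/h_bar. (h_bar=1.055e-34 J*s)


V0 - E = 2.01 eV = 3.2200e-19 J
kappa = sqrt(2 * m * (V0-E)) / h_bar
= sqrt(2 * 9.109e-31 * 3.2200e-19) / 1.055e-34
= 7.2598e+09 /m
2*kappa*L = 2 * 7.2598e+09 * 0.64e-9
= 9.2926
T = exp(-9.2926) = 9.210348e-05

9.210348e-05


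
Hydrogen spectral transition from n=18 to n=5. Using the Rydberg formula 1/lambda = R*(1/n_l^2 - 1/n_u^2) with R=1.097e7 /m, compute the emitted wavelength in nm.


1/lambda = R * (1/n_l^2 - 1/n_u^2)
= 1.097e7 * (1/5^2 - 1/18^2)
= 1.097e7 * (0.04 - 0.003086)
= 1.097e7 * 0.036914
= 4.0494e+05 /m
lambda = 1 / 4.0494e+05 = 2469.4896 nm

2469.4896


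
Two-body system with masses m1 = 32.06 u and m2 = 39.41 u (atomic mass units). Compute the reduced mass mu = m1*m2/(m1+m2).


mu = m1 * m2 / (m1 + m2)
= 32.06 * 39.41 / (32.06 + 39.41)
= 1263.4846 / 71.47
= 17.6785 u

17.6785


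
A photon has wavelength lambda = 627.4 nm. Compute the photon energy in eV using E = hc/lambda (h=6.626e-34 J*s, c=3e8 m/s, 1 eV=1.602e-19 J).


E = hc / lambda
= (6.626e-34)(3e8) / (627.4e-9)
= 1.9878e-25 / 6.2740e-07
= 3.1683e-19 J
Converting to eV: 3.1683e-19 / 1.602e-19
= 1.9777 eV

1.9777


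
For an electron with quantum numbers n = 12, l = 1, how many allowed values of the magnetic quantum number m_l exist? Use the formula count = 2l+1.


m_l ranges from -l to +l in integer steps
So m_l goes from -1 to +1
Count = 2l + 1 = 2*1 + 1
= 3

3


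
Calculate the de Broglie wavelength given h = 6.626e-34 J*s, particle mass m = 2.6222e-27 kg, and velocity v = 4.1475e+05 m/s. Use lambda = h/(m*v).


lambda = h / (m * v)
= 6.626e-34 / (2.6222e-27 * 4.1475e+05)
= 6.626e-34 / 1.0876e-21
= 6.0926e-13 m

6.0926e-13


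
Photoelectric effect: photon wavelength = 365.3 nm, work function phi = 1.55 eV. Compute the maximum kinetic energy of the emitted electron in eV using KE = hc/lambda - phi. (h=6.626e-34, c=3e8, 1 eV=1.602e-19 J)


E_photon = hc / lambda
= (6.626e-34)(3e8) / (365.3e-9)
= 5.4416e-19 J
= 3.3967 eV
KE = E_photon - phi
= 3.3967 - 1.55
= 1.8467 eV

1.8467


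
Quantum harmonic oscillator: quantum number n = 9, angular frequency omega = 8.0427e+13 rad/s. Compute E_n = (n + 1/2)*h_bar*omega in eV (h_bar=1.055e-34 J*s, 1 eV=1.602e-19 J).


E = (n + 1/2) * h_bar * omega
= (9 + 0.5) * 1.055e-34 * 8.0427e+13
= 9.5 * 8.4850e-21
= 8.0608e-20 J
= 0.5032 eV

0.5032


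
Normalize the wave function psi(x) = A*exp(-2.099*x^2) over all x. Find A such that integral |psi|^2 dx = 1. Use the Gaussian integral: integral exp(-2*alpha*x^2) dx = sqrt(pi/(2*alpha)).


integral |psi|^2 dx = A^2 * sqrt(pi/(2*alpha)) = 1
A^2 = sqrt(2*alpha/pi)
= sqrt(2 * 2.099 / pi)
= 1.155969
A = sqrt(1.155969)
= 1.0752

1.0752


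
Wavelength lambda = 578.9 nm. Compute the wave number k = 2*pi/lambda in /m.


k = 2 * pi / lambda
= 6.2832 / (578.9e-9)
= 6.2832 / 5.7890e-07
= 1.0854e+07 /m

1.0854e+07


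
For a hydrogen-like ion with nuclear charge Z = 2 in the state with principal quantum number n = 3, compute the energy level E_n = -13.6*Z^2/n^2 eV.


E_n = -13.6 * Z^2 / n^2
= -13.6 * 2^2 / 3^2
= -13.6 * 4 / 9
= -6.0444 eV

-6.0444


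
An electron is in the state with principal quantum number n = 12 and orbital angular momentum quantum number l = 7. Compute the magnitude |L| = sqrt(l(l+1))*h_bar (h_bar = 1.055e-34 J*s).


L = sqrt(l*(l+1)) * h_bar
= sqrt(7 * 8) * 1.055e-34
= sqrt(56) * 1.055e-34
= 7.4833 * 1.055e-34
= 7.8949e-34 J*s

7.8949e-34


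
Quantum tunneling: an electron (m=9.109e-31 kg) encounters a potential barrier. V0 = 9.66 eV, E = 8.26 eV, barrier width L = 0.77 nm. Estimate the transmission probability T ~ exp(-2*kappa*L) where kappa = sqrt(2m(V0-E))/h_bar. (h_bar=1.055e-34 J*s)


V0 - E = 1.4 eV = 2.2428e-19 J
kappa = sqrt(2 * m * (V0-E)) / h_bar
= sqrt(2 * 9.109e-31 * 2.2428e-19) / 1.055e-34
= 6.0589e+09 /m
2*kappa*L = 2 * 6.0589e+09 * 0.77e-9
= 9.3307
T = exp(-9.3307) = 8.866081e-05

8.866081e-05


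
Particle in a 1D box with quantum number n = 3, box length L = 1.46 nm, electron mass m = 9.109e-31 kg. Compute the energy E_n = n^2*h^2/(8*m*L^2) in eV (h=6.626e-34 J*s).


E = n^2 * h^2 / (8 * m * L^2)
= 3^2 * (6.626e-34)^2 / (8 * 9.109e-31 * (1.46e-9)^2)
= 9 * 4.3904e-67 / (8 * 9.109e-31 * 2.1316e-18)
= 2.5438e-19 J
= 1.5879 eV

1.5879


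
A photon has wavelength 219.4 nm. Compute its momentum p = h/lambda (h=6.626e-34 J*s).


p = h / lambda
= 6.626e-34 / (219.4e-9)
= 6.626e-34 / 2.1940e-07
= 3.0201e-27 kg*m/s

3.0201e-27


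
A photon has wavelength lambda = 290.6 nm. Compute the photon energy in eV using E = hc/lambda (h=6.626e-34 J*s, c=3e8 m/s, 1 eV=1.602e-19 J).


E = hc / lambda
= (6.626e-34)(3e8) / (290.6e-9)
= 1.9878e-25 / 2.9060e-07
= 6.8403e-19 J
Converting to eV: 6.8403e-19 / 1.602e-19
= 4.2699 eV

4.2699


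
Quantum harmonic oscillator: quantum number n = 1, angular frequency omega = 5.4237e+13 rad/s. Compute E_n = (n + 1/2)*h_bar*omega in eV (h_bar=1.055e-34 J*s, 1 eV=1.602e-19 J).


E = (n + 1/2) * h_bar * omega
= (1 + 0.5) * 1.055e-34 * 5.4237e+13
= 1.5 * 5.7220e-21
= 8.5830e-21 J
= 0.0536 eV

0.0536


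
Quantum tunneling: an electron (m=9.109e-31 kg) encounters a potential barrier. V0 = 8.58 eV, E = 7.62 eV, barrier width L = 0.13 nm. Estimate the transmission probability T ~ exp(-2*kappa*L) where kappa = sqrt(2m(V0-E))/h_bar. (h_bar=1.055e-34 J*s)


V0 - E = 0.96 eV = 1.5379e-19 J
kappa = sqrt(2 * m * (V0-E)) / h_bar
= sqrt(2 * 9.109e-31 * 1.5379e-19) / 1.055e-34
= 5.0172e+09 /m
2*kappa*L = 2 * 5.0172e+09 * 0.13e-9
= 1.3045
T = exp(-1.3045) = 2.713130e-01

2.713130e-01


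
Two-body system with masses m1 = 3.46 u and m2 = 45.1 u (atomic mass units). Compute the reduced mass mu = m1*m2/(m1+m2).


mu = m1 * m2 / (m1 + m2)
= 3.46 * 45.1 / (3.46 + 45.1)
= 156.046 / 48.56
= 3.2135 u

3.2135


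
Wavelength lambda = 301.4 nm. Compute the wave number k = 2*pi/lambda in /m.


k = 2 * pi / lambda
= 6.2832 / (301.4e-9)
= 6.2832 / 3.0140e-07
= 2.0847e+07 /m

2.0847e+07


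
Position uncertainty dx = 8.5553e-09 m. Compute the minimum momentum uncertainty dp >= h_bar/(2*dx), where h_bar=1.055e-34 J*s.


dp = h_bar / (2 * dx)
= 1.055e-34 / (2 * 8.5553e-09)
= 1.055e-34 / 1.7111e-08
= 6.1658e-27 kg*m/s

6.1658e-27


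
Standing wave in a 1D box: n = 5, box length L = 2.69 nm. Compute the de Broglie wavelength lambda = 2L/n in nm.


lambda = 2L / n
= 2 * 2.69 / 5
= 5.38 / 5
= 1.076 nm

1.076


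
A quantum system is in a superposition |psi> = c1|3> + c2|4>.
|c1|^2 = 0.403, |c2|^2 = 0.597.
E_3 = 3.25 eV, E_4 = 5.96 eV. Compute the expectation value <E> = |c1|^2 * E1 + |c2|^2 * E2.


<E> = |c1|^2 * E1 + |c2|^2 * E2
= 0.403 * 3.25 + 0.597 * 5.96
= 1.3098 + 3.5581
= 4.8679 eV

4.8679


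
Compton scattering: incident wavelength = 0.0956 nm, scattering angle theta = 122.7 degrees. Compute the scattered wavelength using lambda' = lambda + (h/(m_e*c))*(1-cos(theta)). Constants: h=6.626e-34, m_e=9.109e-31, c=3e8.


Compton wavelength: h/(m_e*c) = 2.4247e-12 m
d_lambda = 2.4247e-12 * (1 - cos(122.7 deg))
= 2.4247e-12 * 1.54024
= 3.7346e-12 m = 0.003735 nm
lambda' = 0.0956 + 0.003735
= 0.099335 nm

0.099335


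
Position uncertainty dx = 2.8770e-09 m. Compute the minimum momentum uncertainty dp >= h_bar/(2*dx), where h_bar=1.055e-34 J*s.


dp = h_bar / (2 * dx)
= 1.055e-34 / (2 * 2.8770e-09)
= 1.055e-34 / 5.7540e-09
= 1.8335e-26 kg*m/s

1.8335e-26


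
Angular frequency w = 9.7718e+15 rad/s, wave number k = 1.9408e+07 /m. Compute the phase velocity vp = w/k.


vp = w / k
= 9.7718e+15 / 1.9408e+07
= 5.0349e+08 m/s

5.0349e+08


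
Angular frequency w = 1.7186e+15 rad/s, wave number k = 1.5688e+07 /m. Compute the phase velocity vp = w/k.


vp = w / k
= 1.7186e+15 / 1.5688e+07
= 1.0955e+08 m/s

1.0955e+08


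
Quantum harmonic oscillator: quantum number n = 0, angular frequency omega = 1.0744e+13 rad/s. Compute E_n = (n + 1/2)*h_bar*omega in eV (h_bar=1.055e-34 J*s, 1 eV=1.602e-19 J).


E = (n + 1/2) * h_bar * omega
= (0 + 0.5) * 1.055e-34 * 1.0744e+13
= 0.5 * 1.1335e-21
= 5.6675e-22 J
= 0.0035 eV

0.0035


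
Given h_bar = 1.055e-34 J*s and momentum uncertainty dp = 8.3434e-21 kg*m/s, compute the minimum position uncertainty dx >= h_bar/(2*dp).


dx = h_bar / (2 * dp)
= 1.055e-34 / (2 * 8.3434e-21)
= 1.055e-34 / 1.6687e-20
= 6.3224e-15 m

6.3224e-15


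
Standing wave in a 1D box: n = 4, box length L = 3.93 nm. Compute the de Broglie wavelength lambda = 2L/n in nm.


lambda = 2L / n
= 2 * 3.93 / 4
= 7.86 / 4
= 1.965 nm

1.965


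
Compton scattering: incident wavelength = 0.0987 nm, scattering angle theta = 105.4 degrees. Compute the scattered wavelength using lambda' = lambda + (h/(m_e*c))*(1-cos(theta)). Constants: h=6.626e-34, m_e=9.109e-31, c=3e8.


Compton wavelength: h/(m_e*c) = 2.4247e-12 m
d_lambda = 2.4247e-12 * (1 - cos(105.4 deg))
= 2.4247e-12 * 1.265556
= 3.0686e-12 m = 0.003069 nm
lambda' = 0.0987 + 0.003069
= 0.101769 nm

0.101769


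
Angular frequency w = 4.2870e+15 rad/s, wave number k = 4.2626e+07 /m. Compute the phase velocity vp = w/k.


vp = w / k
= 4.2870e+15 / 4.2626e+07
= 1.0057e+08 m/s

1.0057e+08


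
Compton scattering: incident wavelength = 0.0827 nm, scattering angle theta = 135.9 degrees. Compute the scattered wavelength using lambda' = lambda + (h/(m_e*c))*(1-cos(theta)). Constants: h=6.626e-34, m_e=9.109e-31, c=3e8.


Compton wavelength: h/(m_e*c) = 2.4247e-12 m
d_lambda = 2.4247e-12 * (1 - cos(135.9 deg))
= 2.4247e-12 * 1.718126
= 4.1660e-12 m = 0.004166 nm
lambda' = 0.0827 + 0.004166
= 0.086866 nm

0.086866


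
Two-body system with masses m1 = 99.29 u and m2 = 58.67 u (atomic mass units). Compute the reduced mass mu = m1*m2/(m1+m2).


mu = m1 * m2 / (m1 + m2)
= 99.29 * 58.67 / (99.29 + 58.67)
= 5825.3443 / 157.96
= 36.8786 u

36.8786


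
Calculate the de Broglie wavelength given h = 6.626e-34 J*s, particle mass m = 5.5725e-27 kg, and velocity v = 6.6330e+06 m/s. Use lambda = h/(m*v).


lambda = h / (m * v)
= 6.626e-34 / (5.5725e-27 * 6.6330e+06)
= 6.626e-34 / 3.6962e-20
= 1.7926e-14 m

1.7926e-14


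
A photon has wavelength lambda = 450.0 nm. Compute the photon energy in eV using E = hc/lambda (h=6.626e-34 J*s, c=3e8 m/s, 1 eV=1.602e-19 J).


E = hc / lambda
= (6.626e-34)(3e8) / (450.0e-9)
= 1.9878e-25 / 4.5000e-07
= 4.4173e-19 J
Converting to eV: 4.4173e-19 / 1.602e-19
= 2.7574 eV

2.7574


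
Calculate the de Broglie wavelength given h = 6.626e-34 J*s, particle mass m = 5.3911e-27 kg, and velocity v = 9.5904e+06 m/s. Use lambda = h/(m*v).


lambda = h / (m * v)
= 6.626e-34 / (5.3911e-27 * 9.5904e+06)
= 6.626e-34 / 5.1703e-20
= 1.2816e-14 m

1.2816e-14


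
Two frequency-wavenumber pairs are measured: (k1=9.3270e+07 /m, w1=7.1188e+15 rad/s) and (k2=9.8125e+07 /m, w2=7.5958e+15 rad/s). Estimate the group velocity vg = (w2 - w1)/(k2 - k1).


vg = (w2 - w1) / (k2 - k1)
= (7.5958e+15 - 7.1188e+15) / (9.8125e+07 - 9.3270e+07)
= 4.7700e+14 / 4.8550e+06
= 9.8249e+07 m/s

9.8249e+07


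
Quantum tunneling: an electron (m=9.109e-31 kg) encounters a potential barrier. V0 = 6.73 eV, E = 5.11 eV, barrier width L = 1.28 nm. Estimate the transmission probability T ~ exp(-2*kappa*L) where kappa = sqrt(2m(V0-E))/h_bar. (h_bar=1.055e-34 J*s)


V0 - E = 1.62 eV = 2.5952e-19 J
kappa = sqrt(2 * m * (V0-E)) / h_bar
= sqrt(2 * 9.109e-31 * 2.5952e-19) / 1.055e-34
= 6.5176e+09 /m
2*kappa*L = 2 * 6.5176e+09 * 1.28e-9
= 16.685
T = exp(-16.685) = 5.672700e-08

5.672700e-08


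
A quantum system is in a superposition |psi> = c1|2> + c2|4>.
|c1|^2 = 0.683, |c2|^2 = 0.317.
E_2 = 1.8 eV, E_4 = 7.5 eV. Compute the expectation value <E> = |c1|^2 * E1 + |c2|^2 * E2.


<E> = |c1|^2 * E1 + |c2|^2 * E2
= 0.683 * 1.8 + 0.317 * 7.5
= 1.2294 + 2.3775
= 3.6069 eV

3.6069


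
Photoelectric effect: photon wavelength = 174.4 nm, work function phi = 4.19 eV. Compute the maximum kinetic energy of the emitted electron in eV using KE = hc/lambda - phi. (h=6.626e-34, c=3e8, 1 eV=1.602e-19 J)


E_photon = hc / lambda
= (6.626e-34)(3e8) / (174.4e-9)
= 1.1398e-18 J
= 7.1148 eV
KE = E_photon - phi
= 7.1148 - 4.19
= 2.9248 eV

2.9248


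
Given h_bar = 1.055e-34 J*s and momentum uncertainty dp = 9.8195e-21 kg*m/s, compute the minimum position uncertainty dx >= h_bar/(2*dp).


dx = h_bar / (2 * dp)
= 1.055e-34 / (2 * 9.8195e-21)
= 1.055e-34 / 1.9639e-20
= 5.3720e-15 m

5.3720e-15


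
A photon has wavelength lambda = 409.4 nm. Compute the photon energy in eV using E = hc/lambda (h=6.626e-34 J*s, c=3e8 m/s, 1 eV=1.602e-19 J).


E = hc / lambda
= (6.626e-34)(3e8) / (409.4e-9)
= 1.9878e-25 / 4.0940e-07
= 4.8554e-19 J
Converting to eV: 4.8554e-19 / 1.602e-19
= 3.0308 eV

3.0308


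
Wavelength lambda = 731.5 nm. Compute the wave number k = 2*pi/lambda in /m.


k = 2 * pi / lambda
= 6.2832 / (731.5e-9)
= 6.2832 / 7.3150e-07
= 8.5895e+06 /m

8.5895e+06


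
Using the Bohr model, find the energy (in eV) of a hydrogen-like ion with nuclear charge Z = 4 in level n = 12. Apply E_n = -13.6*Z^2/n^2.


E_n = -13.6 * Z^2 / n^2
= -13.6 * 4^2 / 12^2
= -13.6 * 16 / 144
= -1.5111 eV

-1.5111


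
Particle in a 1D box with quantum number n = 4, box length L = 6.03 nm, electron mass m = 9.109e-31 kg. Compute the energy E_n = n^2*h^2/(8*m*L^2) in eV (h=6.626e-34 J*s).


E = n^2 * h^2 / (8 * m * L^2)
= 4^2 * (6.626e-34)^2 / (8 * 9.109e-31 * (6.03e-9)^2)
= 16 * 4.3904e-67 / (8 * 9.109e-31 * 3.6361e-17)
= 2.6511e-20 J
= 0.1655 eV

0.1655


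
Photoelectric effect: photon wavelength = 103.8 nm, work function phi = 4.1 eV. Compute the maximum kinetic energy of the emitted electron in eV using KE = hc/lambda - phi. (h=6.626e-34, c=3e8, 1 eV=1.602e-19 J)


E_photon = hc / lambda
= (6.626e-34)(3e8) / (103.8e-9)
= 1.9150e-18 J
= 11.954 eV
KE = E_photon - phi
= 11.954 - 4.1
= 7.854 eV

7.854


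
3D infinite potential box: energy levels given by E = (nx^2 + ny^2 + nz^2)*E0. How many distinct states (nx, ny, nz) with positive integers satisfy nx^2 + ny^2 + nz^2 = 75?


Enumerate all (nx, ny, nz) with nx^2 + ny^2 + nz^2 = 75:
(1,5,7)
(1,7,5)
(5,1,7)
(5,5,5)
(5,7,1)
(7,1,5)
(7,5,1)
Total degeneracy = 7

7


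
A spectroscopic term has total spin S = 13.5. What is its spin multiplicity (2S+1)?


Spin multiplicity = 2S + 1
= 2 * 13.5 + 1
= 27.0 + 1
= 28

28


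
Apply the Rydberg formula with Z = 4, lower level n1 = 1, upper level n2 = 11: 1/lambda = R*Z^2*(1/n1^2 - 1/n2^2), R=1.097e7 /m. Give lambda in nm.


1/lambda = R * Z^2 * (1/n1^2 - 1/n2^2)
= 1.097e7 * 4^2 * (1/1^2 - 1/11^2)
= 1.097e7 * 16 * (1.0 - 0.008264)
= 1.7407e+08 /m
lambda = 1 / 1.7407e+08
= 5.7448 nm

5.7448


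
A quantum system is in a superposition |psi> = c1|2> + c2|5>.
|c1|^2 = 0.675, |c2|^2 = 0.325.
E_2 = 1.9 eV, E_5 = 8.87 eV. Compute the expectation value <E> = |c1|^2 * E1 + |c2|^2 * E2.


<E> = |c1|^2 * E1 + |c2|^2 * E2
= 0.675 * 1.9 + 0.325 * 8.87
= 1.2825 + 2.8827
= 4.1652 eV

4.1652


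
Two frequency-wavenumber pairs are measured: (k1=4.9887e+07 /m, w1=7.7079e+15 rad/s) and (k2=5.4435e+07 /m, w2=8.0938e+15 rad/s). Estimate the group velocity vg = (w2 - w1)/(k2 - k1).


vg = (w2 - w1) / (k2 - k1)
= (8.0938e+15 - 7.7079e+15) / (5.4435e+07 - 4.9887e+07)
= 3.8590e+14 / 4.5480e+06
= 8.4850e+07 m/s

8.4850e+07


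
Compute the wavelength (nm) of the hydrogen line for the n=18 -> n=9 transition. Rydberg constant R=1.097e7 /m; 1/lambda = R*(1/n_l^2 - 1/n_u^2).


1/lambda = R * (1/n_l^2 - 1/n_u^2)
= 1.097e7 * (1/9^2 - 1/18^2)
= 1.097e7 * (0.012346 - 0.003086)
= 1.097e7 * 0.009259
= 1.0157e+05 /m
lambda = 1 / 1.0157e+05 = 9845.0319 nm

9845.0319


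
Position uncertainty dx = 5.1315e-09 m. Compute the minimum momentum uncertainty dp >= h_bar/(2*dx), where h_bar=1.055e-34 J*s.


dp = h_bar / (2 * dx)
= 1.055e-34 / (2 * 5.1315e-09)
= 1.055e-34 / 1.0263e-08
= 1.0280e-26 kg*m/s

1.0280e-26


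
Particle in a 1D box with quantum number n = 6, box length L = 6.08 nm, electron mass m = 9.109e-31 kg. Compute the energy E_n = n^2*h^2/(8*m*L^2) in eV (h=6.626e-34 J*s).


E = n^2 * h^2 / (8 * m * L^2)
= 6^2 * (6.626e-34)^2 / (8 * 9.109e-31 * (6.08e-9)^2)
= 36 * 4.3904e-67 / (8 * 9.109e-31 * 3.6966e-17)
= 5.8673e-20 J
= 0.3662 eV

0.3662


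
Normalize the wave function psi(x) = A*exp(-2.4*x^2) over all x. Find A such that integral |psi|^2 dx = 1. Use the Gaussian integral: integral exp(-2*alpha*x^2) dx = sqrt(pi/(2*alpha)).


integral |psi|^2 dx = A^2 * sqrt(pi/(2*alpha)) = 1
A^2 = sqrt(2*alpha/pi)
= sqrt(2 * 2.4 / pi)
= 1.236077
A = sqrt(1.236077)
= 1.1118

1.1118


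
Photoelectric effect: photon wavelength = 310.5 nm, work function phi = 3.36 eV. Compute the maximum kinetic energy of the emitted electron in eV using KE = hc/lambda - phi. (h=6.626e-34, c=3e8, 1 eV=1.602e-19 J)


E_photon = hc / lambda
= (6.626e-34)(3e8) / (310.5e-9)
= 6.4019e-19 J
= 3.9962 eV
KE = E_photon - phi
= 3.9962 - 3.36
= 0.6362 eV

0.6362


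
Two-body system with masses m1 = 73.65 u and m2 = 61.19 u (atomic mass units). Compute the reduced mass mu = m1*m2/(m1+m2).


mu = m1 * m2 / (m1 + m2)
= 73.65 * 61.19 / (73.65 + 61.19)
= 4506.6435 / 134.84
= 33.4222 u

33.4222


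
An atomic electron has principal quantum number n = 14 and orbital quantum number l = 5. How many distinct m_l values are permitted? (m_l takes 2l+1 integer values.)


m_l ranges from -l to +l in integer steps
So m_l goes from -5 to +5
Count = 2l + 1 = 2*5 + 1
= 11

11


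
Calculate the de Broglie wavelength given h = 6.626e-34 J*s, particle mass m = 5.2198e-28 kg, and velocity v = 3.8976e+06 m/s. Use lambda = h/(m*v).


lambda = h / (m * v)
= 6.626e-34 / (5.2198e-28 * 3.8976e+06)
= 6.626e-34 / 2.0345e-21
= 3.2569e-13 m

3.2569e-13


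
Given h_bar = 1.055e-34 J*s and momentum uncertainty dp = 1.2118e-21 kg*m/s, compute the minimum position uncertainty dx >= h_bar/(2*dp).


dx = h_bar / (2 * dp)
= 1.055e-34 / (2 * 1.2118e-21)
= 1.055e-34 / 2.4236e-21
= 4.3530e-14 m

4.3530e-14


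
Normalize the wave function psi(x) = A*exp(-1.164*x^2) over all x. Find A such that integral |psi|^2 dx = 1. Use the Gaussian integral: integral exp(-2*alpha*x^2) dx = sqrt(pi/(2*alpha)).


integral |psi|^2 dx = A^2 * sqrt(pi/(2*alpha)) = 1
A^2 = sqrt(2*alpha/pi)
= sqrt(2 * 1.164 / pi)
= 0.860828
A = sqrt(0.860828)
= 0.9278

0.9278


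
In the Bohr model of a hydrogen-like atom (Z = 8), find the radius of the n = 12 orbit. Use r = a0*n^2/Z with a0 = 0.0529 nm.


r = a0 * n^2 / Z
= 0.0529 * 12^2 / 8
= 0.0529 * 144 / 8
= 0.9522 nm

0.9522


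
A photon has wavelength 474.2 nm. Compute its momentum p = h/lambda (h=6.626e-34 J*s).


p = h / lambda
= 6.626e-34 / (474.2e-9)
= 6.626e-34 / 4.7420e-07
= 1.3973e-27 kg*m/s

1.3973e-27


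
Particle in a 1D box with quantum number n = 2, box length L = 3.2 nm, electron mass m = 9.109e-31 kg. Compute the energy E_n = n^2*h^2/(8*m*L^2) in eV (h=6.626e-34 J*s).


E = n^2 * h^2 / (8 * m * L^2)
= 2^2 * (6.626e-34)^2 / (8 * 9.109e-31 * (3.2e-9)^2)
= 4 * 4.3904e-67 / (8 * 9.109e-31 * 1.0240e-17)
= 2.3534e-20 J
= 0.1469 eV

0.1469


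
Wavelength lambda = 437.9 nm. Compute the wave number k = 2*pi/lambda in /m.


k = 2 * pi / lambda
= 6.2832 / (437.9e-9)
= 6.2832 / 4.3790e-07
= 1.4348e+07 /m

1.4348e+07


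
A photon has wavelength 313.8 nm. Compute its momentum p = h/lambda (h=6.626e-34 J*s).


p = h / lambda
= 6.626e-34 / (313.8e-9)
= 6.626e-34 / 3.1380e-07
= 2.1115e-27 kg*m/s

2.1115e-27


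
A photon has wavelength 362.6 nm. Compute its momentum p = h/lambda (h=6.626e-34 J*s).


p = h / lambda
= 6.626e-34 / (362.6e-9)
= 6.626e-34 / 3.6260e-07
= 1.8274e-27 kg*m/s

1.8274e-27


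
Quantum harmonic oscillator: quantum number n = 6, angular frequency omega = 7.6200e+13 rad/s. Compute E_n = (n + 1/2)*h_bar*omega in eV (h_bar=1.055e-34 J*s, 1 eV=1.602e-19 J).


E = (n + 1/2) * h_bar * omega
= (6 + 0.5) * 1.055e-34 * 7.6200e+13
= 6.5 * 8.0391e-21
= 5.2254e-20 J
= 0.3262 eV

0.3262


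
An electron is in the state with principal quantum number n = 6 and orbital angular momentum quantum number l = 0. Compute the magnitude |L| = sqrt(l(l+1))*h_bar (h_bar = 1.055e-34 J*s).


L = sqrt(l*(l+1)) * h_bar
= sqrt(0 * 1) * 1.055e-34
= sqrt(0) * 1.055e-34
= 0.0 * 1.055e-34
= 0.0000e+00 J*s

0.0000e+00


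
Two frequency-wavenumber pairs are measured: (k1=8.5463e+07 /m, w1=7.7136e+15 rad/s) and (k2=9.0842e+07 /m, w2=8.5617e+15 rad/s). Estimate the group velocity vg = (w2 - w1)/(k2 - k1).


vg = (w2 - w1) / (k2 - k1)
= (8.5617e+15 - 7.7136e+15) / (9.0842e+07 - 8.5463e+07)
= 8.4810e+14 / 5.3790e+06
= 1.5767e+08 m/s

1.5767e+08


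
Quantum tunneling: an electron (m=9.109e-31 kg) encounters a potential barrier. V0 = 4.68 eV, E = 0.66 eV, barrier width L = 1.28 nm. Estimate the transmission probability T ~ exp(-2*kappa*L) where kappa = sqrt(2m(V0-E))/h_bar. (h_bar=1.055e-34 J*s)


V0 - E = 4.02 eV = 6.4400e-19 J
kappa = sqrt(2 * m * (V0-E)) / h_bar
= sqrt(2 * 9.109e-31 * 6.4400e-19) / 1.055e-34
= 1.0267e+10 /m
2*kappa*L = 2 * 1.0267e+10 * 1.28e-9
= 26.2834
T = exp(-26.2834) = 3.848122e-12

3.848122e-12


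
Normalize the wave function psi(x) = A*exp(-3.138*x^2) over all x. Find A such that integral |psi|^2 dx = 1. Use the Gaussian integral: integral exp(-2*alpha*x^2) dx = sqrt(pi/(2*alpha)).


integral |psi|^2 dx = A^2 * sqrt(pi/(2*alpha)) = 1
A^2 = sqrt(2*alpha/pi)
= sqrt(2 * 3.138 / pi)
= 1.413405
A = sqrt(1.413405)
= 1.1889

1.1889


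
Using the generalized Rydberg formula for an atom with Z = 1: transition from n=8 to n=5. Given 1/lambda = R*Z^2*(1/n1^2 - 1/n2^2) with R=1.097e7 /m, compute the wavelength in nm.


1/lambda = R * Z^2 * (1/n1^2 - 1/n2^2)
= 1.097e7 * 1^2 * (1/5^2 - 1/8^2)
= 1.097e7 * 1 * (0.04 - 0.015625)
= 2.6739e+05 /m
lambda = 1 / 2.6739e+05
= 3739.8032 nm

3739.8032


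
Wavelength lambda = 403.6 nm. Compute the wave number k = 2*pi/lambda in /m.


k = 2 * pi / lambda
= 6.2832 / (403.6e-9)
= 6.2832 / 4.0360e-07
= 1.5568e+07 /m

1.5568e+07


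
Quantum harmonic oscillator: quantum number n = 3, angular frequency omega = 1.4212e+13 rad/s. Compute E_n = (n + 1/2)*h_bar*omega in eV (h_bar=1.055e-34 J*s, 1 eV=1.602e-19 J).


E = (n + 1/2) * h_bar * omega
= (3 + 0.5) * 1.055e-34 * 1.4212e+13
= 3.5 * 1.4994e-21
= 5.2478e-21 J
= 0.0328 eV

0.0328


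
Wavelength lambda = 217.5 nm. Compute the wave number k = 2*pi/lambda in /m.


k = 2 * pi / lambda
= 6.2832 / (217.5e-9)
= 6.2832 / 2.1750e-07
= 2.8888e+07 /m

2.8888e+07
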